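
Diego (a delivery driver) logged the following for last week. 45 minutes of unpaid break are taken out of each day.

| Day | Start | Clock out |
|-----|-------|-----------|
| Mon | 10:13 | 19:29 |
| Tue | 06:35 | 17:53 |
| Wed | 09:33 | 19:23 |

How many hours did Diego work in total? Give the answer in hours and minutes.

Mon: 10:13–19:29 = 9 h 16 min; less 45 min break → 8 h 31 min
Tue: 06:35–17:53 = 11 h 18 min; less 45 min break → 10 h 33 min
Wed: 09:33–19:23 = 9 h 50 min; less 45 min break → 9 h 5 min
Total: 8 h 31 min + 10 h 33 min + 9 h 5 min = 28 h 9 min.

28 h 9 min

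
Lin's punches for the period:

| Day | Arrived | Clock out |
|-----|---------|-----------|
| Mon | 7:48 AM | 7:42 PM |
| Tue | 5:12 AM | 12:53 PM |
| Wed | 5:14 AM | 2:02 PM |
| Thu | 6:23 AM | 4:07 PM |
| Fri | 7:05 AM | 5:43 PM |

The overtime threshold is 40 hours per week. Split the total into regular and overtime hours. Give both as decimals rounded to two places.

Mon: 7:48 AM–7:42 PM = 11 h 54 min
Tue: 5:12 AM–12:53 PM = 7 h 41 min
Wed: 5:14 AM–2:02 PM = 8 h 48 min
Thu: 6:23 AM–4:07 PM = 9 h 44 min
Fri: 7:05 AM–5:43 PM = 10 h 38 min
Total worked: 48 h 45 min = 48.75 h.
Threshold 40 h → overtime 8 h 45 min, regular 40 h 0 min.

Regular 40.00 hours, overtime 8.75 hours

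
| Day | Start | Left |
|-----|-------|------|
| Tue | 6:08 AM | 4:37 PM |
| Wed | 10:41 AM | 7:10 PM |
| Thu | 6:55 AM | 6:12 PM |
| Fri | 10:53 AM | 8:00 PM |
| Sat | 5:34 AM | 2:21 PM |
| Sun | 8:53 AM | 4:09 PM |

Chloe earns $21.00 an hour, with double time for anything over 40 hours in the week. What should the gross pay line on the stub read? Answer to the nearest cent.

$1487.50

Tue: 6:08 AM–4:37 PM = 10 h 29 min
Wed: 10:41 AM–7:10 PM = 8 h 29 min
Thu: 6:55 AM–6:12 PM = 11 h 17 min
Fri: 10:53 AM–8:00 PM = 9 h 7 min
Sat: 5:34 AM–2:21 PM = 8 h 47 min
Sun: 8:53 AM–4:09 PM = 7 h 16 min
Total worked: 55 h 25 min = 3325 min.
Regular 40 h 0 min = 2400 min at $21.00/h; overtime 15 h 25 min = 925 min at $42.00/h.
Pay = (2400 × $21.00 + 925 × $42.00) ÷ 60 = $1487.50.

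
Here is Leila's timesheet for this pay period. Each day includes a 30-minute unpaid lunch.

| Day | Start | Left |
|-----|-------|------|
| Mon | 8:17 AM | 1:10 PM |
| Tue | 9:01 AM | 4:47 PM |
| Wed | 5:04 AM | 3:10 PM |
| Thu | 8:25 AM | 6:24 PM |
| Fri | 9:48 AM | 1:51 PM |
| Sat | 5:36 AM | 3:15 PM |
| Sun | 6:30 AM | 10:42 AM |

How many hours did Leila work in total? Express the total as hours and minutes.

Mon: 8:17 AM–1:10 PM = 4 h 53 min; less 30 min break → 4 h 23 min
Tue: 9:01 AM–4:47 PM = 7 h 46 min; less 30 min break → 7 h 16 min
Wed: 5:04 AM–3:10 PM = 10 h 6 min; less 30 min break → 9 h 36 min
Thu: 8:25 AM–6:24 PM = 9 h 59 min; less 30 min break → 9 h 29 min
Fri: 9:48 AM–1:51 PM = 4 h 3 min; less 30 min break → 3 h 33 min
Sat: 5:36 AM–3:15 PM = 9 h 39 min; less 30 min break → 9 h 9 min
Sun: 6:30 AM–10:42 AM = 4 h 12 min; less 30 min break → 3 h 42 min
Total: 4 h 23 min + 7 h 16 min + 9 h 36 min + 9 h 29 min + 3 h 33 min + 9 h 9 min + 3 h 42 min = 47 h 8 min.

47 h 8 min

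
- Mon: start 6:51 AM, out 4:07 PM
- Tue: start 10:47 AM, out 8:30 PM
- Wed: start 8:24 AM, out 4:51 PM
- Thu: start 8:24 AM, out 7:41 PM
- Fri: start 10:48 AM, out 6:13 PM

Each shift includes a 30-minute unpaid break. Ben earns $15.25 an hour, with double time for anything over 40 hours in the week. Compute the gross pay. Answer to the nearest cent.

Mon: 6:51 AM–4:07 PM = 9 h 16 min; less 30 min break → 8 h 46 min
Tue: 10:47 AM–8:30 PM = 9 h 43 min; less 30 min break → 9 h 13 min
Wed: 8:24 AM–4:51 PM = 8 h 27 min; less 30 min break → 7 h 57 min
Thu: 8:24 AM–7:41 PM = 11 h 17 min; less 30 min break → 10 h 47 min
Fri: 10:48 AM–6:13 PM = 7 h 25 min; less 30 min break → 6 h 55 min
Total worked: 43 h 38 min = 2618 min.
Regular 40 h 0 min = 2400 min at $15.25/h; overtime 3 h 38 min = 218 min at $30.50/h.
Pay = (2400 × $15.25 + 218 × $30.50) ÷ 60 = $720.82.

$720.82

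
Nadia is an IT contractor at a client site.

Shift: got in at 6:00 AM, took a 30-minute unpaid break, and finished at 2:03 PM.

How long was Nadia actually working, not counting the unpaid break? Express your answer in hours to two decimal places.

Shift: 6:00 AM–2:03 PM = 8 h 3 min; less 30 min break → 7 h 33 min

7.55 hours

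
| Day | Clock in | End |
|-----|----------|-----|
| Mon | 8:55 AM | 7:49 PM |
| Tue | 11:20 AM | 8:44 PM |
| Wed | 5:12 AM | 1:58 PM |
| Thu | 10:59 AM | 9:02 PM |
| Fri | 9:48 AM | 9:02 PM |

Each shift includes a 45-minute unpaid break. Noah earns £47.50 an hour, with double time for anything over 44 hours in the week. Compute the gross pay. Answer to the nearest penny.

Mon: 8:55 AM–7:49 PM = 10 h 54 min; less 45 min break → 10 h 9 min
Tue: 11:20 AM–8:44 PM = 9 h 24 min; less 45 min break → 8 h 39 min
Wed: 5:12 AM–1:58 PM = 8 h 46 min; less 45 min break → 8 h 1 min
Thu: 10:59 AM–9:02 PM = 10 h 3 min; less 45 min break → 9 h 18 min
Fri: 9:48 AM–9:02 PM = 11 h 14 min; less 45 min break → 10 h 29 min
Total worked: 46 h 36 min = 2796 min.
Regular 44 h 0 min = 2640 min at £47.50/h; overtime 2 h 36 min = 156 min at £95.00/h.
Pay = (2640 × £47.50 + 156 × £95.00) ÷ 60 = £2337.00.

£2337.00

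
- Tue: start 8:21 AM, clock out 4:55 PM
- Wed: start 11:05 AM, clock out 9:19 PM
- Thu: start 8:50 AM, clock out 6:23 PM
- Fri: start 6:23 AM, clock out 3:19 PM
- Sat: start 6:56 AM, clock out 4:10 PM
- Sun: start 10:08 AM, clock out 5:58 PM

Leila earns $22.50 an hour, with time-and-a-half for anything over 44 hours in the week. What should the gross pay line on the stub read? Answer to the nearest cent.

$1339.31

Tue: 8:21 AM–4:55 PM = 8 h 34 min
Wed: 11:05 AM–9:19 PM = 10 h 14 min
Thu: 8:50 AM–6:23 PM = 9 h 33 min
Fri: 6:23 AM–3:19 PM = 8 h 56 min
Sat: 6:56 AM–4:10 PM = 9 h 14 min
Sun: 10:08 AM–5:58 PM = 7 h 50 min
Total worked: 54 h 21 min = 3261 min.
Regular 44 h 0 min = 2640 min at $22.50/h; overtime 10 h 21 min = 621 min at $33.75/h.
Pay = (2640 × $22.50 + 621 × $33.75) ÷ 60 = $1339.31.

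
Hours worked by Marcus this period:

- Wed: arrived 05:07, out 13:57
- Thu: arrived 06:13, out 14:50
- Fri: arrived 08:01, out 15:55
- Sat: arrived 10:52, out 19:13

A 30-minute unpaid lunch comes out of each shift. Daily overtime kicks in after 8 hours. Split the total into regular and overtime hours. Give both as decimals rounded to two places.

Wed: 05:07–13:57 = 8 h 50 min; less 30 min break → 8 h 20 min
Thu: 06:13–14:50 = 8 h 37 min; less 30 min break → 8 h 7 min
Fri: 08:01–15:55 = 7 h 54 min; less 30 min break → 7 h 24 min
Sat: 10:52–19:13 = 8 h 21 min; less 30 min break → 7 h 51 min
Wed reg 8 h 0 min / OT 0 h 20 min; Thu reg 8 h 0 min / OT 0 h 7 min; Fri reg 7 h 24 min / OT 0 h 0 min; Sat reg 7 h 51 min / OT 0 h 0 min.
Totals: regular 31 h 15 min, overtime 0 h 27 min.

Regular 31.25 hours, overtime 0.45 hours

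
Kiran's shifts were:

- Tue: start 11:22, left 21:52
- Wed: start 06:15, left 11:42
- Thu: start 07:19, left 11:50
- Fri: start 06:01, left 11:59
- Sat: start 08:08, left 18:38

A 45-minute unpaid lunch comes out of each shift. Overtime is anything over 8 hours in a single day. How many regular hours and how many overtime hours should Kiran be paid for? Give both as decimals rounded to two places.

Regular 29.68 hours, overtime 3.50 hours

Tue: 11:22–21:52 = 10 h 30 min; less 45 min break → 9 h 45 min
Wed: 06:15–11:42 = 5 h 27 min; less 45 min break → 4 h 42 min
Thu: 07:19–11:50 = 4 h 31 min; less 45 min break → 3 h 46 min
Fri: 06:01–11:59 = 5 h 58 min; less 45 min break → 5 h 13 min
Sat: 08:08–18:38 = 10 h 30 min; less 45 min break → 9 h 45 min
Tue reg 8 h 0 min / OT 1 h 45 min; Wed reg 4 h 42 min / OT 0 h 0 min; Thu reg 3 h 46 min / OT 0 h 0 min; Fri reg 5 h 13 min / OT 0 h 0 min; Sat reg 8 h 0 min / OT 1 h 45 min.
Totals: regular 29 h 41 min, overtime 3 h 30 min.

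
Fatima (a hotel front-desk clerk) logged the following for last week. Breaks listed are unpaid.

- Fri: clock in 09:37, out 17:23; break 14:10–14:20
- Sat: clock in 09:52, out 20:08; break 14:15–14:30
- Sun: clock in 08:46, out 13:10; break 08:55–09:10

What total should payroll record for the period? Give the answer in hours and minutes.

21 h 46 min

Fri: 09:37–17:23 = 7 h 46 min; less 10 min break → 7 h 36 min
Sat: 09:52–20:08 = 10 h 16 min; less 15 min break → 10 h 1 min
Sun: 08:46–13:10 = 4 h 24 min; less 15 min break → 4 h 9 min
Total: 7 h 36 min + 10 h 1 min + 4 h 9 min = 21 h 46 min.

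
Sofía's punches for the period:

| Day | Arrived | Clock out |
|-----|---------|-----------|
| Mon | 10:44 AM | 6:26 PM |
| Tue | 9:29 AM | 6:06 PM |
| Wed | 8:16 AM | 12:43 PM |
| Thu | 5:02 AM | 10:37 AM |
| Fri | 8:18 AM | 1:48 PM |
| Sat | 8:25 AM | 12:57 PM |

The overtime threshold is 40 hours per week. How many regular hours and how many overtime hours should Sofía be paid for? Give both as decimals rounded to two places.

Regular 36.38 hours, overtime 0.00 hours

Mon: 10:44 AM–6:26 PM = 7 h 42 min
Tue: 9:29 AM–6:06 PM = 8 h 37 min
Wed: 8:16 AM–12:43 PM = 4 h 27 min
Thu: 5:02 AM–10:37 AM = 5 h 35 min
Fri: 8:18 AM–1:48 PM = 5 h 30 min
Sat: 8:25 AM–12:57 PM = 4 h 32 min
Total worked: 36 h 23 min = 36.38 h.
Threshold 40 h → overtime 0 h 0 min, regular 36 h 23 min.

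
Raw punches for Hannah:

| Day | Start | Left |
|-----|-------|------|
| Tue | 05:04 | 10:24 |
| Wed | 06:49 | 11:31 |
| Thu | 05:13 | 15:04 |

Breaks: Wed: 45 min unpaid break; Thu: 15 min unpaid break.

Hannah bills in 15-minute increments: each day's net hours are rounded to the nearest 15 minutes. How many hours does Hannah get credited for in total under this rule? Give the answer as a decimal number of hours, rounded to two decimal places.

Tue: 05:04–10:24 = 5 h 20 min → rounds to 5 h 15 min
Wed: 06:49–11:31 = 4 h 42 min − 45 min = 3 h 57 min → rounds to 4 h 0 min
Thu: 05:13–15:04 = 9 h 51 min − 15 min = 9 h 36 min → rounds to 9 h 30 min
Total credited: 18 h 45 min.

18.75 hours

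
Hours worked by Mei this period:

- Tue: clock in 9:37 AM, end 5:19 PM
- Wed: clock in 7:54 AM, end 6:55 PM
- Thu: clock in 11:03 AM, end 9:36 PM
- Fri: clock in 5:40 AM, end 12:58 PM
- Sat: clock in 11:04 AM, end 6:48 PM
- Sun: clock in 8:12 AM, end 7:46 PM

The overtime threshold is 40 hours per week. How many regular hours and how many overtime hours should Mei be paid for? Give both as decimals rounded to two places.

Tue: 9:37 AM–5:19 PM = 7 h 42 min
Wed: 7:54 AM–6:55 PM = 11 h 1 min
Thu: 11:03 AM–9:36 PM = 10 h 33 min
Fri: 5:40 AM–12:58 PM = 7 h 18 min
Sat: 11:04 AM–6:48 PM = 7 h 44 min
Sun: 8:12 AM–7:46 PM = 11 h 34 min
Total worked: 55 h 52 min = 55.87 h.
Threshold 40 h → overtime 15 h 52 min, regular 40 h 0 min.

Regular 40.00 hours, overtime 15.87 hours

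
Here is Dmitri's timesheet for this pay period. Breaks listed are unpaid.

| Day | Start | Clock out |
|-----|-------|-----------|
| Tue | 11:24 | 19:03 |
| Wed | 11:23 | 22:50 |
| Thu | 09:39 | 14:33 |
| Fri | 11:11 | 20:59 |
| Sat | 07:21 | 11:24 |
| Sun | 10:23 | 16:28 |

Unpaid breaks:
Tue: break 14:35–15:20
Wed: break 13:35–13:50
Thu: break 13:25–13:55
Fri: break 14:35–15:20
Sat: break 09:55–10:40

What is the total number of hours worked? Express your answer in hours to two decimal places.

40.93 hours

Tue: 11:24–19:03 = 7 h 39 min; less 45 min break → 6 h 54 min
Wed: 11:23–22:50 = 11 h 27 min; less 15 min break → 11 h 12 min
Thu: 09:39–14:33 = 4 h 54 min; less 30 min break → 4 h 24 min
Fri: 11:11–20:59 = 9 h 48 min; less 45 min break → 9 h 3 min
Sat: 07:21–11:24 = 4 h 3 min; less 45 min break → 3 h 18 min
Sun: 10:23–16:28 = 6 h 5 min
Total: 6 h 54 min + 11 h 12 min + 4 h 24 min + 9 h 3 min + 3 h 18 min + 6 h 5 min = 40 h 56 min.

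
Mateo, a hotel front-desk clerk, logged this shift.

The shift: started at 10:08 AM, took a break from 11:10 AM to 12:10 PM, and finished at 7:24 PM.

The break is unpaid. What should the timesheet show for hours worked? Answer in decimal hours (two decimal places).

8.27 hours

The shift: 10:08 AM–7:24 PM = 9 h 16 min; less 60 min break → 8 h 16 min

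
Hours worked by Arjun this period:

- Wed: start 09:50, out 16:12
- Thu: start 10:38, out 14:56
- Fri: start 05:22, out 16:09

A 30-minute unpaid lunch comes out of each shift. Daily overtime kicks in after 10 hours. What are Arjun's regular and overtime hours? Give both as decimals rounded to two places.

Regular 19.67 hours, overtime 0.28 hours

Wed: 09:50–16:12 = 6 h 22 min; less 30 min break → 5 h 52 min
Thu: 10:38–14:56 = 4 h 18 min; less 30 min break → 3 h 48 min
Fri: 05:22–16:09 = 10 h 47 min; less 30 min break → 10 h 17 min
Wed reg 5 h 52 min / OT 0 h 0 min; Thu reg 3 h 48 min / OT 0 h 0 min; Fri reg 10 h 0 min / OT 0 h 17 min.
Totals: regular 19 h 40 min, overtime 0 h 17 min.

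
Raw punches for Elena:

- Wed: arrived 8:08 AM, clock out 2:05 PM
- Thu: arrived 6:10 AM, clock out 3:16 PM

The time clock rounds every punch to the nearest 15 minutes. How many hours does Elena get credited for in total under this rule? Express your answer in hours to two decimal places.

Wed: in 8:08 AM→8:15 AM, out 2:05 PM→2:00 PM; 5 h 45 min
Thu: in 6:10 AM→6:15 AM, out 3:16 PM→3:15 PM; 9 h 0 min
Total credited: 14 h 45 min.

14.75 hours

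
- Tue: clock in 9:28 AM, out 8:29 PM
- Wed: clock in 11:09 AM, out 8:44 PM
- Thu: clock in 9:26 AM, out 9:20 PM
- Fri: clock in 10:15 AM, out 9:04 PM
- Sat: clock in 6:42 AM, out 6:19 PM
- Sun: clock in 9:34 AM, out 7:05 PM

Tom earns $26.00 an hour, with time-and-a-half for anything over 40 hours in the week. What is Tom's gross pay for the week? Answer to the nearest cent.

$1993.55

Tue: 9:28 AM–8:29 PM = 11 h 1 min
Wed: 11:09 AM–8:44 PM = 9 h 35 min
Thu: 9:26 AM–9:20 PM = 11 h 54 min
Fri: 10:15 AM–9:04 PM = 10 h 49 min
Sat: 6:42 AM–6:19 PM = 11 h 37 min
Sun: 9:34 AM–7:05 PM = 9 h 31 min
Total worked: 64 h 27 min = 3867 min.
Regular 40 h 0 min = 2400 min at $26.00/h; overtime 24 h 27 min = 1467 min at $39.00/h.
Pay = (2400 × $26.00 + 1467 × $39.00) ÷ 60 = $1993.55.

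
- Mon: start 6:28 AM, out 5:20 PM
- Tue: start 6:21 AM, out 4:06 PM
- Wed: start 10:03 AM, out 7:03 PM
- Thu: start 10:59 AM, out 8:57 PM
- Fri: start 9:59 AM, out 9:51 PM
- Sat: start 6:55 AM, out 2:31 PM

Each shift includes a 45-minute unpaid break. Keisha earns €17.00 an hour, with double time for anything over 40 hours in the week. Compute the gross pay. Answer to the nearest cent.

€1174.70

Mon: 6:28 AM–5:20 PM = 10 h 52 min; less 45 min break → 10 h 7 min
Tue: 6:21 AM–4:06 PM = 9 h 45 min; less 45 min break → 9 h 0 min
Wed: 10:03 AM–7:03 PM = 9 h 0 min; less 45 min break → 8 h 15 min
Thu: 10:59 AM–8:57 PM = 9 h 58 min; less 45 min break → 9 h 13 min
Fri: 9:59 AM–9:51 PM = 11 h 52 min; less 45 min break → 11 h 7 min
Sat: 6:55 AM–2:31 PM = 7 h 36 min; less 45 min break → 6 h 51 min
Total worked: 54 h 33 min = 3273 min.
Regular 40 h 0 min = 2400 min at €17.00/h; overtime 14 h 33 min = 873 min at €34.00/h.
Pay = (2400 × €17.00 + 873 × €34.00) ÷ 60 = €1174.70.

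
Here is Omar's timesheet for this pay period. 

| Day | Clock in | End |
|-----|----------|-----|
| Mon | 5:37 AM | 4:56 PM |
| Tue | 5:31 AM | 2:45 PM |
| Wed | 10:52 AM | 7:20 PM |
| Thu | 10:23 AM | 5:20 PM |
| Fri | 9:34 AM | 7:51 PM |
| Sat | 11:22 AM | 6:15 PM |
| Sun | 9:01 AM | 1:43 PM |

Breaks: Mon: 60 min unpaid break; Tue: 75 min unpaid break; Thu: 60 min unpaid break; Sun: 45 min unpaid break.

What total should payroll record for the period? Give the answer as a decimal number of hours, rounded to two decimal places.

Mon: 5:37 AM–4:56 PM = 11 h 19 min; less 60 min break → 10 h 19 min
Tue: 5:31 AM–2:45 PM = 9 h 14 min; less 75 min break → 7 h 59 min
Wed: 10:52 AM–7:20 PM = 8 h 28 min
Thu: 10:23 AM–5:20 PM = 6 h 57 min; less 60 min break → 5 h 57 min
Fri: 9:34 AM–7:51 PM = 10 h 17 min
Sat: 11:22 AM–6:15 PM = 6 h 53 min
Sun: 9:01 AM–1:43 PM = 4 h 42 min; less 45 min break → 3 h 57 min
Total: 10 h 19 min + 7 h 59 min + 8 h 28 min + 5 h 57 min + 10 h 17 min + 6 h 53 min + 3 h 57 min = 53 h 50 min.

53.83 hours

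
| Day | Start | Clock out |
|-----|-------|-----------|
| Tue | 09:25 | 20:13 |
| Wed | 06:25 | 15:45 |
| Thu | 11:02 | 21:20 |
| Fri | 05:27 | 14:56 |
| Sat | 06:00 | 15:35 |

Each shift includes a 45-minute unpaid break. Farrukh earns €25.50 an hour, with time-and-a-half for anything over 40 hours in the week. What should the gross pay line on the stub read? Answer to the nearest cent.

Tue: 09:25–20:13 = 10 h 48 min; less 45 min break → 10 h 3 min
Wed: 06:25–15:45 = 9 h 20 min; less 45 min break → 8 h 35 min
Thu: 11:02–21:20 = 10 h 18 min; less 45 min break → 9 h 33 min
Fri: 05:27–14:56 = 9 h 29 min; less 45 min break → 8 h 44 min
Sat: 06:00–15:35 = 9 h 35 min; less 45 min break → 8 h 50 min
Total worked: 45 h 45 min = 2745 min.
Regular 40 h 0 min = 2400 min at €25.50/h; overtime 5 h 45 min = 345 min at €38.25/h.
Pay = (2400 × €25.50 + 345 × €38.25) ÷ 60 = €1239.94.

€1239.94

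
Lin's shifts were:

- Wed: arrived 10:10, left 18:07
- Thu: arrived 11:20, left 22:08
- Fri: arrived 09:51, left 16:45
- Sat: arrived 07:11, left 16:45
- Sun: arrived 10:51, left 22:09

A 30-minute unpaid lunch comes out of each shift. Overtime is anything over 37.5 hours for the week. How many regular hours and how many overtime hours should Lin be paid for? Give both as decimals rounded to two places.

Wed: 10:10–18:07 = 7 h 57 min; less 30 min break → 7 h 27 min
Thu: 11:20–22:08 = 10 h 48 min; less 30 min break → 10 h 18 min
Fri: 09:51–16:45 = 6 h 54 min; less 30 min break → 6 h 24 min
Sat: 07:11–16:45 = 9 h 34 min; less 30 min break → 9 h 4 min
Sun: 10:51–22:09 = 11 h 18 min; less 30 min break → 10 h 48 min
Total worked: 44 h 1 min = 44.02 h.
Threshold 37.5 h → overtime 6 h 31 min, regular 37 h 30 min.

Regular 37.50 hours, overtime 6.52 hours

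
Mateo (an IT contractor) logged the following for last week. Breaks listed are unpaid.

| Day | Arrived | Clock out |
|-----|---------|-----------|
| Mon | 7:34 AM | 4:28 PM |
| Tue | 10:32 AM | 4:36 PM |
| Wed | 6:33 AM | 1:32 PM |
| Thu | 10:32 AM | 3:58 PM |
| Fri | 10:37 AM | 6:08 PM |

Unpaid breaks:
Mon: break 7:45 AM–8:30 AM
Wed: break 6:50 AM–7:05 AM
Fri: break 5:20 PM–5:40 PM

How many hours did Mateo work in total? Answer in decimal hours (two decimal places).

33.57 hours

Mon: 7:34 AM–4:28 PM = 8 h 54 min; less 45 min break → 8 h 9 min
Tue: 10:32 AM–4:36 PM = 6 h 4 min
Wed: 6:33 AM–1:32 PM = 6 h 59 min; less 15 min break → 6 h 44 min
Thu: 10:32 AM–3:58 PM = 5 h 26 min
Fri: 10:37 AM–6:08 PM = 7 h 31 min; less 20 min break → 7 h 11 min
Total: 8 h 9 min + 6 h 4 min + 6 h 44 min + 5 h 26 min + 7 h 11 min = 33 h 34 min.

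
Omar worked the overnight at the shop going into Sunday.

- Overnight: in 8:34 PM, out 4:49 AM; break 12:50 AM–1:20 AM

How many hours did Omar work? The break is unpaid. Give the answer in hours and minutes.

7 h 45 min

Overnight: 8:34 PM → midnight = 3 h 26 min; midnight → 4:49 AM = 4 h 49 min; span 8 h 15 min; less 30 min break → 7 h 45 min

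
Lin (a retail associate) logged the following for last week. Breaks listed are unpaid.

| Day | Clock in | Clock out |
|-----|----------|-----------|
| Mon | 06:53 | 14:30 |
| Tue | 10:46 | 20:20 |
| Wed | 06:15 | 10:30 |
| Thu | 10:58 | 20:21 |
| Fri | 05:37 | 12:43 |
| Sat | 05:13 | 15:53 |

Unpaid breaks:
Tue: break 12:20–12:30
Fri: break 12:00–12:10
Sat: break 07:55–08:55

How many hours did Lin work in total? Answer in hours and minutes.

Mon: 06:53–14:30 = 7 h 37 min
Tue: 10:46–20:20 = 9 h 34 min; less 10 min break → 9 h 24 min
Wed: 06:15–10:30 = 4 h 15 min
Thu: 10:58–20:21 = 9 h 23 min
Fri: 05:37–12:43 = 7 h 6 min; less 10 min break → 6 h 56 min
Sat: 05:13–15:53 = 10 h 40 min; less 60 min break → 9 h 40 min
Total: 7 h 37 min + 9 h 24 min + 4 h 15 min + 9 h 23 min + 6 h 56 min + 9 h 40 min = 47 h 15 min.

47 h 15 min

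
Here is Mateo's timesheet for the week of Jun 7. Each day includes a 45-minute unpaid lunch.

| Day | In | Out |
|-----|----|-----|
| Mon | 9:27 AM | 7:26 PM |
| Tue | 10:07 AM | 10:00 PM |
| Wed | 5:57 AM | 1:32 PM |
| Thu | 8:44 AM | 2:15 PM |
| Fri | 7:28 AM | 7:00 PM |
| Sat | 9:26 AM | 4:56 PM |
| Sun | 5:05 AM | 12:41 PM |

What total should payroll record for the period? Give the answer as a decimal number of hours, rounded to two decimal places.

56.35 hours

Mon: 9:27 AM–7:26 PM = 9 h 59 min; less 45 min break → 9 h 14 min
Tue: 10:07 AM–10:00 PM = 11 h 53 min; less 45 min break → 11 h 8 min
Wed: 5:57 AM–1:32 PM = 7 h 35 min; less 45 min break → 6 h 50 min
Thu: 8:44 AM–2:15 PM = 5 h 31 min; less 45 min break → 4 h 46 min
Fri: 7:28 AM–7:00 PM = 11 h 32 min; less 45 min break → 10 h 47 min
Sat: 9:26 AM–4:56 PM = 7 h 30 min; less 45 min break → 6 h 45 min
Sun: 5:05 AM–12:41 PM = 7 h 36 min; less 45 min break → 6 h 51 min
Total: 9 h 14 min + 11 h 8 min + 6 h 50 min + 4 h 46 min + 10 h 47 min + 6 h 45 min + 6 h 51 min = 56 h 21 min.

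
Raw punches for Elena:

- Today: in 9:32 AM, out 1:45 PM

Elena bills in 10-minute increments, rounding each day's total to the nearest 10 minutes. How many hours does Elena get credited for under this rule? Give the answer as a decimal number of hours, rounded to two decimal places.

Today: 9:32 AM–1:45 PM = 4 h 13 min → rounds to 4 h 10 min

4.17 hours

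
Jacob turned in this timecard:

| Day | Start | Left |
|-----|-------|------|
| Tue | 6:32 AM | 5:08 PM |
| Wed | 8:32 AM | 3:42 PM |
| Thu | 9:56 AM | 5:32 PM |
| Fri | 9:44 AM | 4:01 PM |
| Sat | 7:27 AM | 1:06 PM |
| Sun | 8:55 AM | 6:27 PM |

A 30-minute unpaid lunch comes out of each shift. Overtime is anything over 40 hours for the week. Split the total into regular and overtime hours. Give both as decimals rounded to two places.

Tue: 6:32 AM–5:08 PM = 10 h 36 min; less 30 min break → 10 h 6 min
Wed: 8:32 AM–3:42 PM = 7 h 10 min; less 30 min break → 6 h 40 min
Thu: 9:56 AM–5:32 PM = 7 h 36 min; less 30 min break → 7 h 6 min
Fri: 9:44 AM–4:01 PM = 6 h 17 min; less 30 min break → 5 h 47 min
Sat: 7:27 AM–1:06 PM = 5 h 39 min; less 30 min break → 5 h 9 min
Sun: 8:55 AM–6:27 PM = 9 h 32 min; less 30 min break → 9 h 2 min
Total worked: 43 h 50 min = 43.83 h.
Threshold 40 h → overtime 3 h 50 min, regular 40 h 0 min.

Regular 40.00 hours, overtime 3.83 hours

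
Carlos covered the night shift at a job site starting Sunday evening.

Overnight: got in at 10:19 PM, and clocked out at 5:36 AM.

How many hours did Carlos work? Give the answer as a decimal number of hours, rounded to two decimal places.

7.28 hours

Overnight: 10:19 PM → midnight = 1 h 41 min; midnight → 5:36 AM = 5 h 36 min; span 7 h 17 min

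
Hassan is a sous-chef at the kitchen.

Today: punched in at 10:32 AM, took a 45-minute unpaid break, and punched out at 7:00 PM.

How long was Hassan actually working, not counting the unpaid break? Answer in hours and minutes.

7 h 43 min

Today: 10:32 AM–7:00 PM = 8 h 28 min; less 45 min break → 7 h 43 min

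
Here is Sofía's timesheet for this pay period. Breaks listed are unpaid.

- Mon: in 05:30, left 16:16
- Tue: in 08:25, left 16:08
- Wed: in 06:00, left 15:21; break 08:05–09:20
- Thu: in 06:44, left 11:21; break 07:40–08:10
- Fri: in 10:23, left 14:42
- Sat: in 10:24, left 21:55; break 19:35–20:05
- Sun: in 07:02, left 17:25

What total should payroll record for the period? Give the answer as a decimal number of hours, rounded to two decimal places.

56.42 hours

Mon: 05:30–16:16 = 10 h 46 min
Tue: 08:25–16:08 = 7 h 43 min
Wed: 06:00–15:21 = 9 h 21 min; less 75 min break → 8 h 6 min
Thu: 06:44–11:21 = 4 h 37 min; less 30 min break → 4 h 7 min
Fri: 10:23–14:42 = 4 h 19 min
Sat: 10:24–21:55 = 11 h 31 min; less 30 min break → 11 h 1 min
Sun: 07:02–17:25 = 10 h 23 min
Total: 10 h 46 min + 7 h 43 min + 8 h 6 min + 4 h 7 min + 4 h 19 min + 11 h 1 min + 10 h 23 min = 56 h 25 min.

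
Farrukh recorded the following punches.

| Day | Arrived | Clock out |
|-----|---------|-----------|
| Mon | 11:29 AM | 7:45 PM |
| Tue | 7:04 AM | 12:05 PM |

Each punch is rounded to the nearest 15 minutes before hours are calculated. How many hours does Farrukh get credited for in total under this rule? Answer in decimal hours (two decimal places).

Mon: in 11:29 AM→11:30 AM, out 7:45 PM→7:45 PM; 8 h 15 min
Tue: in 7:04 AM→7:00 AM, out 12:05 PM→12:00 PM; 5 h 0 min
Total credited: 13 h 15 min.

13.25 hours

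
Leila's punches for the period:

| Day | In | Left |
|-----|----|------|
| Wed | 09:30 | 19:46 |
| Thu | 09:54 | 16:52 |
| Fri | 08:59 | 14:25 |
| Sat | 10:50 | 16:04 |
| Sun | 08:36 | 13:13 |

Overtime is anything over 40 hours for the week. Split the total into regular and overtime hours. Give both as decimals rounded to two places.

Regular 32.52 hours, overtime 0.00 hours

Wed: 09:30–19:46 = 10 h 16 min
Thu: 09:54–16:52 = 6 h 58 min
Fri: 08:59–14:25 = 5 h 26 min
Sat: 10:50–16:04 = 5 h 14 min
Sun: 08:36–13:13 = 4 h 37 min
Total worked: 32 h 31 min = 32.52 h.
Threshold 40 h → overtime 0 h 0 min, regular 32 h 31 min.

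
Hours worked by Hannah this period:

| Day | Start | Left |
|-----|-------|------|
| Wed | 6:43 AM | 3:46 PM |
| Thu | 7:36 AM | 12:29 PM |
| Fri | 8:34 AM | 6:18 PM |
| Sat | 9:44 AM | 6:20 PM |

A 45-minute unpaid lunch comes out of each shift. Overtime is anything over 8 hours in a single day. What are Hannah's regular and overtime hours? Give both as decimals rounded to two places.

Wed: 6:43 AM–3:46 PM = 9 h 3 min; less 45 min break → 8 h 18 min
Thu: 7:36 AM–12:29 PM = 4 h 53 min; less 45 min break → 4 h 8 min
Fri: 8:34 AM–6:18 PM = 9 h 44 min; less 45 min break → 8 h 59 min
Sat: 9:44 AM–6:20 PM = 8 h 36 min; less 45 min break → 7 h 51 min
Wed reg 8 h 0 min / OT 0 h 18 min; Thu reg 4 h 8 min / OT 0 h 0 min; Fri reg 8 h 0 min / OT 0 h 59 min; Sat reg 7 h 51 min / OT 0 h 0 min.
Totals: regular 27 h 59 min, overtime 1 h 17 min.

Regular 27.98 hours, overtime 1.28 hours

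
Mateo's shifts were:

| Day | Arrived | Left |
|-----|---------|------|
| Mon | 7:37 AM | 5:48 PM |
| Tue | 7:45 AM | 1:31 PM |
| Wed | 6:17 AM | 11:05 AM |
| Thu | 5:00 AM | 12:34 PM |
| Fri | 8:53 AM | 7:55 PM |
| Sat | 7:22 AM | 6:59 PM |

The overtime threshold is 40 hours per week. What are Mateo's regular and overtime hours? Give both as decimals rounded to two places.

Regular 40.00 hours, overtime 10.97 hours

Mon: 7:37 AM–5:48 PM = 10 h 11 min
Tue: 7:45 AM–1:31 PM = 5 h 46 min
Wed: 6:17 AM–11:05 AM = 4 h 48 min
Thu: 5:00 AM–12:34 PM = 7 h 34 min
Fri: 8:53 AM–7:55 PM = 11 h 2 min
Sat: 7:22 AM–6:59 PM = 11 h 37 min
Total worked: 50 h 58 min = 50.97 h.
Threshold 40 h → overtime 10 h 58 min, regular 40 h 0 min.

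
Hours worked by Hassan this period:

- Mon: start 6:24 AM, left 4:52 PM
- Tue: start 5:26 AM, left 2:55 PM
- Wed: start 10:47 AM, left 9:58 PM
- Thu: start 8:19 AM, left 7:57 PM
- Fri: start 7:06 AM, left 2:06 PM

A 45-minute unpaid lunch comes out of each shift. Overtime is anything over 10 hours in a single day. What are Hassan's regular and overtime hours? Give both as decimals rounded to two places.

Mon: 6:24 AM–4:52 PM = 10 h 28 min; less 45 min break → 9 h 43 min
Tue: 5:26 AM–2:55 PM = 9 h 29 min; less 45 min break → 8 h 44 min
Wed: 10:47 AM–9:58 PM = 11 h 11 min; less 45 min break → 10 h 26 min
Thu: 8:19 AM–7:57 PM = 11 h 38 min; less 45 min break → 10 h 53 min
Fri: 7:06 AM–2:06 PM = 7 h 0 min; less 45 min break → 6 h 15 min
Mon reg 9 h 43 min / OT 0 h 0 min; Tue reg 8 h 44 min / OT 0 h 0 min; Wed reg 10 h 0 min / OT 0 h 26 min; Thu reg 10 h 0 min / OT 0 h 53 min; Fri reg 6 h 15 min / OT 0 h 0 min.
Totals: regular 44 h 42 min, overtime 1 h 19 min.

Regular 44.70 hours, overtime 1.32 hours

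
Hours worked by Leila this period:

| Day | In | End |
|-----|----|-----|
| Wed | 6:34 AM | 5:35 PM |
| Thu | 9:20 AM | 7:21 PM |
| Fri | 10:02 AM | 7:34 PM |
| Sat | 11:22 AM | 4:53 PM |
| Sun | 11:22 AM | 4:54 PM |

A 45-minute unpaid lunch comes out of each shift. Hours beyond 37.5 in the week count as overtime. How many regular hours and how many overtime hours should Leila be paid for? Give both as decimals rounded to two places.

Regular 37.50 hours, overtime 0.37 hours

Wed: 6:34 AM–5:35 PM = 11 h 1 min; less 45 min break → 10 h 16 min
Thu: 9:20 AM–7:21 PM = 10 h 1 min; less 45 min break → 9 h 16 min
Fri: 10:02 AM–7:34 PM = 9 h 32 min; less 45 min break → 8 h 47 min
Sat: 11:22 AM–4:53 PM = 5 h 31 min; less 45 min break → 4 h 46 min
Sun: 11:22 AM–4:54 PM = 5 h 32 min; less 45 min break → 4 h 47 min
Total worked: 37 h 52 min = 37.87 h.
Threshold 37.5 h → overtime 0 h 22 min, regular 37 h 30 min.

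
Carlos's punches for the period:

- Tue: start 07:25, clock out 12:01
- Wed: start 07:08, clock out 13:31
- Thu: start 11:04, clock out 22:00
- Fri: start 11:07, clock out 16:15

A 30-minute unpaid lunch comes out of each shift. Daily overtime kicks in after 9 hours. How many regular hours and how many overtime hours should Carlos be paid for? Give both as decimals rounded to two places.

Tue: 07:25–12:01 = 4 h 36 min; less 30 min break → 4 h 6 min
Wed: 07:08–13:31 = 6 h 23 min; less 30 min break → 5 h 53 min
Thu: 11:04–22:00 = 10 h 56 min; less 30 min break → 10 h 26 min
Fri: 11:07–16:15 = 5 h 8 min; less 30 min break → 4 h 38 min
Tue reg 4 h 6 min / OT 0 h 0 min; Wed reg 5 h 53 min / OT 0 h 0 min; Thu reg 9 h 0 min / OT 1 h 26 min; Fri reg 4 h 38 min / OT 0 h 0 min.
Totals: regular 23 h 37 min, overtime 1 h 26 min.

Regular 23.62 hours, overtime 1.43 hours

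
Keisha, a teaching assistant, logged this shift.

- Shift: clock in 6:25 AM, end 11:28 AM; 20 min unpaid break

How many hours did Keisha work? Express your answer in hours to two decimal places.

4.72 hours

Shift: 6:25 AM–11:28 AM = 5 h 3 min; less 20 min break → 4 h 43 min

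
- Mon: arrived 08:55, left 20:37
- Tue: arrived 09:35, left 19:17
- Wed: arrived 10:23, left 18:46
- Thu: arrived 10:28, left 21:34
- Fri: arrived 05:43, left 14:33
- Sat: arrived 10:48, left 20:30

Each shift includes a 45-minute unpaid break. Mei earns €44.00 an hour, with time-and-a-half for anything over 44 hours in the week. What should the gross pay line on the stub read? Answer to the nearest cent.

Mon: 08:55–20:37 = 11 h 42 min; less 45 min break → 10 h 57 min
Tue: 09:35–19:17 = 9 h 42 min; less 45 min break → 8 h 57 min
Wed: 10:23–18:46 = 8 h 23 min; less 45 min break → 7 h 38 min
Thu: 10:28–21:34 = 11 h 6 min; less 45 min break → 10 h 21 min
Fri: 05:43–14:33 = 8 h 50 min; less 45 min break → 8 h 5 min
Sat: 10:48–20:30 = 9 h 42 min; less 45 min break → 8 h 57 min
Total worked: 54 h 55 min = 3295 min.
Regular 44 h 0 min = 2640 min at €44.00/h; overtime 10 h 55 min = 655 min at €66.00/h.
Pay = (2640 × €44.00 + 655 × €66.00) ÷ 60 = €2656.50.

€2656.50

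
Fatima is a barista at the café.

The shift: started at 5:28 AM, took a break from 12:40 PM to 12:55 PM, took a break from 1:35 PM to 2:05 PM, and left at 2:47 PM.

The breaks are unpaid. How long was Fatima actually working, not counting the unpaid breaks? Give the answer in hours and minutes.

8 h 34 min

The shift: 5:28 AM–2:47 PM = 9 h 19 min; less 45 min break → 8 h 34 min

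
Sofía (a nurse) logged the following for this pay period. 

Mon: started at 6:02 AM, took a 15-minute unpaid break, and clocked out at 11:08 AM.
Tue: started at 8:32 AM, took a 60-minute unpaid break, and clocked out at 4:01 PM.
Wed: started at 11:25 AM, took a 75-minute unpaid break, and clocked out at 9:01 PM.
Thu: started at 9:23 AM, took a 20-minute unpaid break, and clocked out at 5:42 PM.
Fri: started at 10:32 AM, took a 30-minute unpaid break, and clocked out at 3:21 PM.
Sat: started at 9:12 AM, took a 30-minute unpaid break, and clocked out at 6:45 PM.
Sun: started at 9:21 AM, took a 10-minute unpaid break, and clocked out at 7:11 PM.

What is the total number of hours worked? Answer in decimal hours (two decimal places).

Mon: 6:02 AM–11:08 AM = 5 h 6 min; less 15 min break → 4 h 51 min
Tue: 8:32 AM–4:01 PM = 7 h 29 min; less 60 min break → 6 h 29 min
Wed: 11:25 AM–9:01 PM = 9 h 36 min; less 75 min break → 8 h 21 min
Thu: 9:23 AM–5:42 PM = 8 h 19 min; less 20 min break → 7 h 59 min
Fri: 10:32 AM–3:21 PM = 4 h 49 min; less 30 min break → 4 h 19 min
Sat: 9:12 AM–6:45 PM = 9 h 33 min; less 30 min break → 9 h 3 min
Sun: 9:21 AM–7:11 PM = 9 h 50 min; less 10 min break → 9 h 40 min
Total: 4 h 51 min + 6 h 29 min + 8 h 21 min + 7 h 59 min + 4 h 19 min + 9 h 3 min + 9 h 40 min = 50 h 42 min.

50.70 hours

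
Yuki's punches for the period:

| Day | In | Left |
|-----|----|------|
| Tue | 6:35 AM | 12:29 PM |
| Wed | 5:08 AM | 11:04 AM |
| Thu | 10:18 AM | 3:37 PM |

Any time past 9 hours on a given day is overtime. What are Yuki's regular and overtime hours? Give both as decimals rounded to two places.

Regular 17.15 hours, overtime 0.00 hours

Tue: 6:35 AM–12:29 PM = 5 h 54 min
Wed: 5:08 AM–11:04 AM = 5 h 56 min
Thu: 10:18 AM–3:37 PM = 5 h 19 min
Tue reg 5 h 54 min / OT 0 h 0 min; Wed reg 5 h 56 min / OT 0 h 0 min; Thu reg 5 h 19 min / OT 0 h 0 min.
Totals: regular 17 h 9 min, overtime 0 h 0 min.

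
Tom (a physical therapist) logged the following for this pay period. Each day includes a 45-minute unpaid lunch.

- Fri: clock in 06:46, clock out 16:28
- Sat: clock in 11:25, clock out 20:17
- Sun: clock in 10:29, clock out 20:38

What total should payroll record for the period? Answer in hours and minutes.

Fri: 06:46–16:28 = 9 h 42 min; less 45 min break → 8 h 57 min
Sat: 11:25–20:17 = 8 h 52 min; less 45 min break → 8 h 7 min
Sun: 10:29–20:38 = 10 h 9 min; less 45 min break → 9 h 24 min
Total: 8 h 57 min + 8 h 7 min + 9 h 24 min = 26 h 28 min.

26 h 28 min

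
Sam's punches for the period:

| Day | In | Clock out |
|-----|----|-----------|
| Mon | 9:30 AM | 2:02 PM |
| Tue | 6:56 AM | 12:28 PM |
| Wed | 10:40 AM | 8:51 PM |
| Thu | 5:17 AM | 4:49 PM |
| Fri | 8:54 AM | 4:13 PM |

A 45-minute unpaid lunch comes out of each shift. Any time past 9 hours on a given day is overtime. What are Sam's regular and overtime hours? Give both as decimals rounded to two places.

Mon: 9:30 AM–2:02 PM = 4 h 32 min; less 45 min break → 3 h 47 min
Tue: 6:56 AM–12:28 PM = 5 h 32 min; less 45 min break → 4 h 47 min
Wed: 10:40 AM–8:51 PM = 10 h 11 min; less 45 min break → 9 h 26 min
Thu: 5:17 AM–4:49 PM = 11 h 32 min; less 45 min break → 10 h 47 min
Fri: 8:54 AM–4:13 PM = 7 h 19 min; less 45 min break → 6 h 34 min
Mon reg 3 h 47 min / OT 0 h 0 min; Tue reg 4 h 47 min / OT 0 h 0 min; Wed reg 9 h 0 min / OT 0 h 26 min; Thu reg 9 h 0 min / OT 1 h 47 min; Fri reg 6 h 34 min / OT 0 h 0 min.
Totals: regular 33 h 8 min, overtime 2 h 13 min.

Regular 33.13 hours, overtime 2.22 hours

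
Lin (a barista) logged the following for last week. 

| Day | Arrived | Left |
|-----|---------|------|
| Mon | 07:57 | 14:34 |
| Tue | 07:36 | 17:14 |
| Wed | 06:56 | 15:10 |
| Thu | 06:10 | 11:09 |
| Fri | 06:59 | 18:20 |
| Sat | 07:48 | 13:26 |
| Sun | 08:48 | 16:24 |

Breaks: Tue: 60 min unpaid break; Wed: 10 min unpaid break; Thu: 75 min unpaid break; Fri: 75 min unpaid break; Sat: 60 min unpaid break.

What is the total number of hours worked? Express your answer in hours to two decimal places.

49.38 hours

Mon: 07:57–14:34 = 6 h 37 min
Tue: 07:36–17:14 = 9 h 38 min; less 60 min break → 8 h 38 min
Wed: 06:56–15:10 = 8 h 14 min; less 10 min break → 8 h 4 min
Thu: 06:10–11:09 = 4 h 59 min; less 75 min break → 3 h 44 min
Fri: 06:59–18:20 = 11 h 21 min; less 75 min break → 10 h 6 min
Sat: 07:48–13:26 = 5 h 38 min; less 60 min break → 4 h 38 min
Sun: 08:48–16:24 = 7 h 36 min
Total: 6 h 37 min + 8 h 38 min + 8 h 4 min + 3 h 44 min + 10 h 6 min + 4 h 38 min + 7 h 36 min = 49 h 23 min.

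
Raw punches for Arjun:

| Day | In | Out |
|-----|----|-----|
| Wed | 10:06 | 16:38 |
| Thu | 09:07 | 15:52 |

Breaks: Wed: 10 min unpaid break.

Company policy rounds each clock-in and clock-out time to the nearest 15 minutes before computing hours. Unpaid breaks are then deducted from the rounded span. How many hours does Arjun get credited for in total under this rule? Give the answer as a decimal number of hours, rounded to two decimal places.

13.33 hours

Wed: in 10:06→10:00, out 16:38→16:45; 6 h 45 min − 10 min = 6 h 35 min
Thu: in 09:07→09:00, out 15:52→15:45; 6 h 45 min
Total credited: 13 h 20 min.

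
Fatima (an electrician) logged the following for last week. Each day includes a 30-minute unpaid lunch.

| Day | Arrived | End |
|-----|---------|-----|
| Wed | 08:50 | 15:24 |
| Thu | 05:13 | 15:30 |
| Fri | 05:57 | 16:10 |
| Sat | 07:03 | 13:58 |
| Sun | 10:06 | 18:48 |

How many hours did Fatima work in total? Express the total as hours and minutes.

Wed: 08:50–15:24 = 6 h 34 min; less 30 min break → 6 h 4 min
Thu: 05:13–15:30 = 10 h 17 min; less 30 min break → 9 h 47 min
Fri: 05:57–16:10 = 10 h 13 min; less 30 min break → 9 h 43 min
Sat: 07:03–13:58 = 6 h 55 min; less 30 min break → 6 h 25 min
Sun: 10:06–18:48 = 8 h 42 min; less 30 min break → 8 h 12 min
Total: 6 h 4 min + 9 h 47 min + 9 h 43 min + 6 h 25 min + 8 h 12 min = 40 h 11 min.

40 h 11 min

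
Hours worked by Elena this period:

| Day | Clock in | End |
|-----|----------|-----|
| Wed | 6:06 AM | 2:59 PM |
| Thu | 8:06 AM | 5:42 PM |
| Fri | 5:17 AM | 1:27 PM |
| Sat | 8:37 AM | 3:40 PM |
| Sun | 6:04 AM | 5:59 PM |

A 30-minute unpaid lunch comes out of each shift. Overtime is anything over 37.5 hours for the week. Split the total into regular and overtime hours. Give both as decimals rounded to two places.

Regular 37.50 hours, overtime 5.62 hours

Wed: 6:06 AM–2:59 PM = 8 h 53 min; less 30 min break → 8 h 23 min
Thu: 8:06 AM–5:42 PM = 9 h 36 min; less 30 min break → 9 h 6 min
Fri: 5:17 AM–1:27 PM = 8 h 10 min; less 30 min break → 7 h 40 min
Sat: 8:37 AM–3:40 PM = 7 h 3 min; less 30 min break → 6 h 33 min
Sun: 6:04 AM–5:59 PM = 11 h 55 min; less 30 min break → 11 h 25 min
Total worked: 43 h 7 min = 43.12 h.
Threshold 37.5 h → overtime 5 h 37 min, regular 37 h 30 min.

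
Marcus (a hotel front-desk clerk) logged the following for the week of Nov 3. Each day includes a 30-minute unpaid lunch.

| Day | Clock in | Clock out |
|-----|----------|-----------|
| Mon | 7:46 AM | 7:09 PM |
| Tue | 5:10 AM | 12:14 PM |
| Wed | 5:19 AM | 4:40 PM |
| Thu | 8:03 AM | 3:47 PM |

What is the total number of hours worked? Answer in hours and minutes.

35 h 32 min

Mon: 7:46 AM–7:09 PM = 11 h 23 min; less 30 min break → 10 h 53 min
Tue: 5:10 AM–12:14 PM = 7 h 4 min; less 30 min break → 6 h 34 min
Wed: 5:19 AM–4:40 PM = 11 h 21 min; less 30 min break → 10 h 51 min
Thu: 8:03 AM–3:47 PM = 7 h 44 min; less 30 min break → 7 h 14 min
Total: 10 h 53 min + 6 h 34 min + 10 h 51 min + 7 h 14 min = 35 h 32 min.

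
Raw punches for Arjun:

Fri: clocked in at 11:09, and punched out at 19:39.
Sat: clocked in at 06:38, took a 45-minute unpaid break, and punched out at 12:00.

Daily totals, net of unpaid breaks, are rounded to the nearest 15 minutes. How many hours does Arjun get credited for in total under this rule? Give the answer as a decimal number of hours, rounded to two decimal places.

13.00 hours

Fri: 11:09–19:39 = 8 h 30 min → rounds to 8 h 30 min
Sat: 06:38–12:00 = 5 h 22 min − 45 min = 4 h 37 min → rounds to 4 h 30 min
Total credited: 13 h 0 min.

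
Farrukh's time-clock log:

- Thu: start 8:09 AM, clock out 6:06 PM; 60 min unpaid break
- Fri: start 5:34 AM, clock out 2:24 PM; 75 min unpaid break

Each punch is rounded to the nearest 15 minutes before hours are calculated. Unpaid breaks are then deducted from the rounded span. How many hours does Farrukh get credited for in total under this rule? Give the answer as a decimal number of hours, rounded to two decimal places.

16.50 hours

Thu: in 8:09 AM→8:15 AM, out 6:06 PM→6:00 PM; 9 h 45 min − 60 min = 8 h 45 min
Fri: in 5:34 AM→5:30 AM, out 2:24 PM→2:30 PM; 9 h 0 min − 75 min = 7 h 45 min
Total credited: 16 h 30 min.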